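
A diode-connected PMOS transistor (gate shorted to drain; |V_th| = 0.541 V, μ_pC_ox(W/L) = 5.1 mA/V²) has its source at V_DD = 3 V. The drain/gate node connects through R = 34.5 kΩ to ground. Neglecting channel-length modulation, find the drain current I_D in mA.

I_D = 0.0666 mA

With gate tied to drain, V_SG = V_SD ≥ V_SG − |V_th|, so the device is in saturation.
KCL at the drain: ½ k_p (V_SG − |V_th|)² = (V_DD − V_SG)/R.
Let x = V_SG − 0.541. Then 88 x² + x − 2.459 = 0, giving x = 0.162 V (positive root), so V_SG = 0.703 V.
I_D = (V_DD − V_SG)/R = (3 − 0.703) / 34.5 = 0.0666 mA.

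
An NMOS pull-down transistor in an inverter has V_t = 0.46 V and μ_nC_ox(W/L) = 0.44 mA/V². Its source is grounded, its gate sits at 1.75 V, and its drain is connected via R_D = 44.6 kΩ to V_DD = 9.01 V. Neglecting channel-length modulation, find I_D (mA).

I_D = 0.193 mA

V_GS = V_G = 1.75 V, so V_ov = 1.75 − 0.46 = 1.29 V.
Assume saturation: I_D = ½ k_n V_ov² = 0.5 × 0.44 × 1.29² = 0.366 mA, giving V_DS = V_DD − I_D R_D = 9.01 − 0.366 × 44.6 = -7.32 V.
But -7.32 V < V_ov = 1.29 V, so the device is actually in triode.
In triode I_D = k_n[V_ov V_DS − ½ V_DS²] and I_D = (V_DD − V_DS)/R_D. Equating: 9.81 V_DS² − 26.31 V_DS + 9.01 = 0, giving V_DS = 0.403 V (the root below V_ov).
I_D = (9.01 − 0.403) / 44.6 = 0.193 mA.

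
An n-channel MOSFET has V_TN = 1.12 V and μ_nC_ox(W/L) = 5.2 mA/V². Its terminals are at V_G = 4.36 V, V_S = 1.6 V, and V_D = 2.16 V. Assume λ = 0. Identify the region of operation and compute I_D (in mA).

V_GS = V_G − V_S = 4.36 − 1.6 = 2.76 V; V_DS = V_D − V_S = 2.16 − 1.6 = 0.56 V.
V_ov = V_GS − V_TN = 2.76 − 1.12 = 1.64 V.
Since V_DS = 0.56 V < V_ov = 1.64 V, the device is in the triode region.
I_D = k_n [V_ov · V_DS − ½ V_DS²] = 5.2 × [1.64 × 0.56 − 0.5 × 0.56²] = 3.96 mA.

Triode; I_D = 3.96 mA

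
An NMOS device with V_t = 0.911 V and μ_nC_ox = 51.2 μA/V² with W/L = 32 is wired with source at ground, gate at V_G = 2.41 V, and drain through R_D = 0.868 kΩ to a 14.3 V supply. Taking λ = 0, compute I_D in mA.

I_D = 1.84 mA

V_GS = V_G = 2.41 V, so V_ov = 2.41 − 0.911 = 1.5 V.
k_n = μ_nC_ox · (W/L) = 1.638 mA/V².
Assume saturation: I_D = ½ k_n V_ov² = 0.5 × 1.638 × 1.5² = 1.84 mA, giving V_DS = V_DD − I_D R_D = 14.3 − 1.84 × 0.868 = 12.7 V.
V_DS = 12.7 V ≥ V_ov = 1.5 V, confirming saturation.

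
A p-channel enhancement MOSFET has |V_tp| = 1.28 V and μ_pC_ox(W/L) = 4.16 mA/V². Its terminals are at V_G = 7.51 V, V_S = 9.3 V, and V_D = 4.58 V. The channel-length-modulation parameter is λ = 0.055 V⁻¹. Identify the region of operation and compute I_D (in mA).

V_SG = V_S − V_G = 9.3 − 7.51 = 1.79 V; V_SD = V_S − V_D = 9.3 − 4.58 = 4.72 V.
V_ov = V_SG − |V_tp| = 1.79 − 1.28 = 0.51 V.
Since V_SD = 4.72 V ≥ V_ov = 0.51 V, the device is in saturation.
I_D = ½ k_p V_ov² (1 + λ V_SD) = 0.5 × 4.16 × 0.51² × (1 + 0.055 × 4.72) = 0.681 mA.

Saturation; I_D = 0.681 mA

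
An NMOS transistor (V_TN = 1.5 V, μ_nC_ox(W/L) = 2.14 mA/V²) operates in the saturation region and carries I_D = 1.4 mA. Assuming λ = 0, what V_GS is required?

In saturation I_D = ½ k_n (V_GS − V_TN)², so V_GS − V_TN = √(2 I_D / k_n) = √(2 × 1.4 / 2.14) = 1.14 V.
V_GS = 1.5 + 1.14 = 2.64 V.

V_GS = 2.64 V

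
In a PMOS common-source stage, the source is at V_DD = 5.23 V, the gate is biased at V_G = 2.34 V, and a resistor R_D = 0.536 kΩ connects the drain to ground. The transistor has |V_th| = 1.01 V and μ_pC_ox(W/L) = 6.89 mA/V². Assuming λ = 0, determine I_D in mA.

V_SG = V_DD − V_G = 5.23 − 2.34 = 2.89 V, so V_ov = 2.89 − 1.01 = 1.88 V.
Assume saturation: I_D = ½ k_p V_ov² = 0.5 × 6.89 × 1.88² = 12.2 mA, giving V_SD = V_DD − I_D R_D = 5.23 − 12.2 × 0.536 = -1.3 V.
But -1.3 V < V_ov = 1.88 V, so the device is actually in triode.
In triode I_D = k_p[V_ov V_SD − ½ V_SD²] and I_D = (V_DD − V_SD)/R_D. Equating: 1.85 V_SD² − 7.943 V_SD + 5.23 = 0, giving V_SD = 0.812 V (the root below V_ov).
I_D = (5.23 − 0.812) / 0.536 = 8.24 mA.

I_D = 8.24 mA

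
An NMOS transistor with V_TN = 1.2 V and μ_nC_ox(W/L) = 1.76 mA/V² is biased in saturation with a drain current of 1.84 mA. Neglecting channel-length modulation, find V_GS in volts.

V_GS = 2.65 V

In saturation I_D = ½ k_n (V_GS − V_TN)², so V_GS − V_TN = √(2 I_D / k_n) = √(2 × 1.84 / 1.76) = 1.45 V.
V_GS = 1.2 + 1.45 = 2.65 V.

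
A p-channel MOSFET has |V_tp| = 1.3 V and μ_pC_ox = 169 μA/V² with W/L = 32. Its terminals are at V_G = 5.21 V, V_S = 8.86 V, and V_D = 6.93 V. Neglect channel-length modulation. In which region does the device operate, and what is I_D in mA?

Triode; I_D = 14.5 mA

V_SG = V_S − V_G = 8.86 − 5.21 = 3.65 V; V_SD = V_S − V_D = 8.86 − 6.93 = 1.93 V.
k_p = μ_pC_ox · (W/L) = 5.408 mA/V².
V_ov = V_SG − |V_tp| = 3.65 − 1.3 = 2.35 V.
Since V_SD = 1.93 V < V_ov = 2.35 V, the device is in the triode region.
I_D = k_p [V_ov · V_SD − ½ V_SD²] = 5.408 × [2.35 × 1.93 − 0.5 × 1.93²] = 14.5 mA.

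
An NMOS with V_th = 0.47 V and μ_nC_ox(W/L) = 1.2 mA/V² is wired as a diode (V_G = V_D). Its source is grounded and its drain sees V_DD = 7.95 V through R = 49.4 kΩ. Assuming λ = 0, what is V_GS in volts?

With gate tied to drain, V_GS = V_DS ≥ V_GS − V_th, so the device is in saturation.
KCL at the drain: ½ k_n (V_GS − V_th)² = (V_DD − V_GS)/R.
Let x = V_GS − 0.47. Then 29.6 x² + x − 7.48 = 0, giving x = 0.486 V (positive root), so V_GS = 0.956 V.
I_D = (V_DD − V_GS)/R = (7.95 − 0.956) / 49.4 = 0.142 mA.

V_GS = 0.956 V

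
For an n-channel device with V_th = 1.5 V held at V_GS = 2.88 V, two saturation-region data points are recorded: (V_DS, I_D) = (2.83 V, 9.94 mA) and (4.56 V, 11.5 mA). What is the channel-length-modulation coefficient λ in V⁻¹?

With V_GS fixed, I_D ∝ (1 + λ V_DS) in saturation, so I_D2/I_D1 = (1 + λ V_DS2)/(1 + λ V_DS1).
11.5/9.94 = 1.157 = (1 + 4.56 λ)/(1 + 2.83 λ).
Solving: λ (I_D1 V_DS2 − I_D2 V_DS1) = I_D2 − I_D1, so λ = (11.5 − 9.94) / (9.94 × 4.56 − 11.5 × 2.83) = 1.56 / 12.8 = 0.122 V⁻¹.

λ = 0.122 V⁻¹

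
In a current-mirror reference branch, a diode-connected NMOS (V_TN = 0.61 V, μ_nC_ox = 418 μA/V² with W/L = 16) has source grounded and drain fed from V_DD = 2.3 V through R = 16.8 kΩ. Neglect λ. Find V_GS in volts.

With gate tied to drain, V_GS = V_DS ≥ V_GS − V_TN, so the device is in saturation.
k_n = μ_nC_ox · (W/L) = 6.688 mA/V².
KCL at the drain: ½ k_n (V_GS − V_TN)² = (V_DD − V_GS)/R.
Let x = V_GS − 0.61. Then 56.2 x² + x − 1.69 = 0, giving x = 0.165 V (positive root), so V_GS = 0.775 V.
I_D = (V_DD − V_GS)/R = (2.3 − 0.775) / 16.8 = 0.0908 mA.

V_GS = 0.775 V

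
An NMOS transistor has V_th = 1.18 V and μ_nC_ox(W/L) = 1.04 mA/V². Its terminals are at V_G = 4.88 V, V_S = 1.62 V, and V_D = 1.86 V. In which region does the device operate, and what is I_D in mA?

V_GS = V_G − V_S = 4.88 − 1.62 = 3.26 V; V_DS = V_D − V_S = 1.86 − 1.62 = 0.24 V.
V_ov = V_GS − V_th = 3.26 − 1.18 = 2.08 V.
Since V_DS = 0.24 V < V_ov = 2.08 V, the device is in the triode region.
I_D = k_n [V_ov · V_DS − ½ V_DS²] = 1.04 × [2.08 × 0.24 − 0.5 × 0.24²] = 0.489 mA.

Triode; I_D = 0.489 mA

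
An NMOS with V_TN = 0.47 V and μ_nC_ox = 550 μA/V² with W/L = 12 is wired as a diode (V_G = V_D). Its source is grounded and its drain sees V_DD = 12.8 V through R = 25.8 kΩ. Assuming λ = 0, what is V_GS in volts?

With gate tied to drain, V_GS = V_DS ≥ V_GS − V_TN, so the device is in saturation.
k_n = μ_nC_ox · (W/L) = 6.6 mA/V².
KCL at the drain: ½ k_n (V_GS − V_TN)² = (V_DD − V_GS)/R.
Let x = V_GS − 0.47. Then 85.1 x² + x − 12.33 = 0, giving x = 0.375 V (positive root), so V_GS = 0.845 V.
I_D = (V_DD − V_GS)/R = (12.8 − 0.845) / 25.8 = 0.463 mA.

V_GS = 0.845 V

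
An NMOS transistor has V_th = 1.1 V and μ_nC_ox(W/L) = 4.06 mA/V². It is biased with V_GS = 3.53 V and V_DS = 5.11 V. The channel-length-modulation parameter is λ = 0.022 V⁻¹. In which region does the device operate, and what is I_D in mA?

Saturation; I_D = 13.3 mA

V_ov = V_GS − V_th = 3.53 − 1.1 = 2.43 V.
Since V_DS = 5.11 V ≥ V_ov = 2.43 V, the device is in saturation.
I_D = ½ k_n V_ov² (1 + λ V_DS) = 0.5 × 4.06 × 2.43² × (1 + 0.022 × 5.11) = 13.3 mA.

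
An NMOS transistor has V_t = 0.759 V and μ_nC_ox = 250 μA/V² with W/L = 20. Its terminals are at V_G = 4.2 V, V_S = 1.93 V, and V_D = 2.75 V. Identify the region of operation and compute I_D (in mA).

V_GS = V_G − V_S = 4.2 − 1.93 = 2.27 V; V_DS = V_D − V_S = 2.75 − 1.93 = 0.82 V.
k_n = μ_nC_ox · (W/L) = 5 mA/V².
V_ov = V_GS − V_t = 2.27 − 0.759 = 1.51 V.
Since V_DS = 0.82 V < V_ov = 1.51 V, the device is in the triode region.
I_D = k_n [V_ov · V_DS − ½ V_DS²] = 5 × [1.51 × 0.82 − 0.5 × 0.82²] = 4.51 mA.

Triode; I_D = 4.51 mA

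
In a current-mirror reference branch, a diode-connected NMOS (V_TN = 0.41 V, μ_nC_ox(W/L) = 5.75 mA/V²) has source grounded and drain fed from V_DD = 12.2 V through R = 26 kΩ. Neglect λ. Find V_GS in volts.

With gate tied to drain, V_GS = V_DS ≥ V_GS − V_TN, so the device is in saturation.
KCL at the drain: ½ k_n (V_GS − V_TN)² = (V_DD − V_GS)/R.
Let x = V_GS − 0.41. Then 74.8 x² + x − 11.79 = 0, giving x = 0.391 V (positive root), so V_GS = 0.801 V.
I_D = (V_DD − V_GS)/R = (12.2 − 0.801) / 26 = 0.438 mA.

V_GS = 0.801 V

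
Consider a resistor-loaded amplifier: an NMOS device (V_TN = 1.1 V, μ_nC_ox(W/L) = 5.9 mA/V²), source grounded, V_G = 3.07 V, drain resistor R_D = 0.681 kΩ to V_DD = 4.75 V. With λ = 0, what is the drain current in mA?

V_GS = V_G = 3.07 V, so V_ov = 3.07 − 1.1 = 1.97 V.
Assume saturation: I_D = ½ k_n V_ov² = 0.5 × 5.9 × 1.97² = 11.4 mA, giving V_DS = V_DD − I_D R_D = 4.75 − 11.4 × 0.681 = -3.05 V.
But -3.05 V < V_ov = 1.97 V, so the device is actually in triode.
In triode I_D = k_n[V_ov V_DS − ½ V_DS²] and I_D = (V_DD − V_DS)/R_D. Equating: 2.01 V_DS² − 8.915 V_DS + 4.75 = 0, giving V_DS = 0.619 V (the root below V_ov).
I_D = (4.75 − 0.619) / 0.681 = 6.07 mA.

I_D = 6.07 mA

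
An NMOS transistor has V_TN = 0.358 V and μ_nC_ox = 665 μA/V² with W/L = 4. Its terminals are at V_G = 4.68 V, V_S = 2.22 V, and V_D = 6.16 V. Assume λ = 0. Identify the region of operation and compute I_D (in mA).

V_GS = V_G − V_S = 4.68 − 2.22 = 2.46 V; V_DS = V_D − V_S = 6.16 − 2.22 = 3.94 V.
k_n = μ_nC_ox · (W/L) = 2.66 mA/V².
V_ov = V_GS − V_TN = 2.46 − 0.358 = 2.1 V.
Since V_DS = 3.94 V ≥ V_ov = 2.1 V, the device is in saturation.
I_D = ½ k_n V_ov² = 0.5 × 2.66 × 2.1² = 5.88 mA.

Saturation; I_D = 5.88 mA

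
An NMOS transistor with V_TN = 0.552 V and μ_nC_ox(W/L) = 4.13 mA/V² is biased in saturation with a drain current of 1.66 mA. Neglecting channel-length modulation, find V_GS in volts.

V_GS = 1.45 V

In saturation I_D = ½ k_n (V_GS − V_TN)², so V_GS − V_TN = √(2 I_D / k_n) = √(2 × 1.66 / 4.13) = 0.897 V.
V_GS = 0.552 + 0.897 = 1.45 V.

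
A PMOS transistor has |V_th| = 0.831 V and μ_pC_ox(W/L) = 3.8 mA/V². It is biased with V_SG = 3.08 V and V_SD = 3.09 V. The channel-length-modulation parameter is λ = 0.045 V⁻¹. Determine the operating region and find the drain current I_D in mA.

V_ov = V_SG − |V_th| = 3.08 − 0.831 = 2.25 V.
Since V_SD = 3.09 V ≥ V_ov = 2.25 V, the device is in saturation.
I_D = ½ k_p V_ov² (1 + λ V_SD) = 0.5 × 3.8 × 2.25² × (1 + 0.045 × 3.09) = 10.9 mA.

Saturation; I_D = 10.9 mA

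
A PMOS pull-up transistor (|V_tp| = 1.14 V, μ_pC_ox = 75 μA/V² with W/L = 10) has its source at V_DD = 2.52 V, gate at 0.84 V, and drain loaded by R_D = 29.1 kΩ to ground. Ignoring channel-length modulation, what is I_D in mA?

V_SG = V_DD − V_G = 2.52 − 0.84 = 1.68 V, so V_ov = 1.68 − 1.14 = 0.54 V.
k_p = μ_pC_ox · (W/L) = 0.75 mA/V².
Assume saturation: I_D = ½ k_p V_ov² = 0.5 × 0.75 × 0.54² = 0.109 mA, giving V_SD = V_DD − I_D R_D = 2.52 − 0.109 × 29.1 = -0.662 V.
But -0.662 V < V_ov = 0.54 V, so the device is actually in triode.
In triode I_D = k_p[V_ov V_SD − ½ V_SD²] and I_D = (V_DD − V_SD)/R_D. Equating: 10.9 V_SD² − 12.79 V_SD + 2.52 = 0, giving V_SD = 0.251 V (the root below V_ov).
I_D = (2.52 − 0.251) / 29.1 = 0.078 mA.

I_D = 0.0780 mA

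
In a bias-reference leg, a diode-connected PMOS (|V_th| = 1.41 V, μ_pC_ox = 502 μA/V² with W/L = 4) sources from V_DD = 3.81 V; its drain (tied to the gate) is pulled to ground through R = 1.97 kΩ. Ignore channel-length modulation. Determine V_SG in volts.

With gate tied to drain, V_SG = V_SD ≥ V_SG − |V_th|, so the device is in saturation.
k_p = μ_pC_ox · (W/L) = 2.008 mA/V².
KCL at the drain: ½ k_p (V_SG − |V_th|)² = (V_DD − V_SG)/R.
Let x = V_SG − 1.41. Then 1.98 x² + x − 2.4 = 0, giving x = 0.877 V (positive root), so V_SG = 2.29 V.
I_D = (V_DD − V_SG)/R = (3.81 − 2.29) / 1.97 = 0.773 mA.

V_SG = 2.29 V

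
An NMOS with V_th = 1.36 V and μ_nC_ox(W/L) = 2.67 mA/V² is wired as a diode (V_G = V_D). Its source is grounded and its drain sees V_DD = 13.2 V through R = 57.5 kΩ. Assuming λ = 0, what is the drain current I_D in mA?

I_D = 0.199 mA

With gate tied to drain, V_GS = V_DS ≥ V_GS − V_th, so the device is in saturation.
KCL at the drain: ½ k_n (V_GS − V_th)² = (V_DD − V_GS)/R.
Let x = V_GS − 1.36. Then 76.8 x² + x − 11.84 = 0, giving x = 0.386 V (positive root), so V_GS = 1.75 V.
I_D = (V_DD − V_GS)/R = (13.2 − 1.75) / 57.5 = 0.199 mA.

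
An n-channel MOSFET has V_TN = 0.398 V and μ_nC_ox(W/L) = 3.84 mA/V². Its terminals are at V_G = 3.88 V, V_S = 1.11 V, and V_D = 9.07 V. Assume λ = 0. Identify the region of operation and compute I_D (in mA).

Saturation; I_D = 10.8 mA

V_GS = V_G − V_S = 3.88 − 1.11 = 2.77 V; V_DS = V_D − V_S = 9.07 − 1.11 = 7.96 V.
V_ov = V_GS − V_TN = 2.77 − 0.398 = 2.37 V.
Since V_DS = 7.96 V ≥ V_ov = 2.37 V, the device is in saturation.
I_D = ½ k_n V_ov² = 0.5 × 3.84 × 2.37² = 10.8 mA.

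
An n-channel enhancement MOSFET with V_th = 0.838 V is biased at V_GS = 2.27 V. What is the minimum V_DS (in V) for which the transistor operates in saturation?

V_DS,sat = 1.43 V

The boundary between triode and saturation is V_DS = V_GS − V_th = V_ov.
V_ov = 2.27 − 0.838 = 1.43 V.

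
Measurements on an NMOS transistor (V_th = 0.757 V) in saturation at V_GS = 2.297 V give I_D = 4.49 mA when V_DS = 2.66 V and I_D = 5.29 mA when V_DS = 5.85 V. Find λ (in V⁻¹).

λ = 0.0656 V⁻¹

With V_GS fixed, I_D ∝ (1 + λ V_DS) in saturation, so I_D2/I_D1 = (1 + λ V_DS2)/(1 + λ V_DS1).
5.29/4.49 = 1.178 = (1 + 5.85 λ)/(1 + 2.66 λ).
Solving: λ (I_D1 V_DS2 − I_D2 V_DS1) = I_D2 − I_D1, so λ = (5.29 − 4.49) / (4.49 × 5.85 − 5.29 × 2.66) = 0.8 / 12.2 = 0.0656 V⁻¹.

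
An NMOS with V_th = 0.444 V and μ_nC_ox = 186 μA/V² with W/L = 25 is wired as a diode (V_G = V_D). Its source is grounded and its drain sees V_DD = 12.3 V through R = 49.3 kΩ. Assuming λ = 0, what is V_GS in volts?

With gate tied to drain, V_GS = V_DS ≥ V_GS − V_th, so the device is in saturation.
k_n = μ_nC_ox · (W/L) = 4.65 mA/V².
KCL at the drain: ½ k_n (V_GS − V_th)² = (V_DD − V_GS)/R.
Let x = V_GS − 0.444. Then 115 x² + x − 11.86 = 0, giving x = 0.317 V (positive root), so V_GS = 0.761 V.
I_D = (V_DD − V_GS)/R = (12.3 − 0.761) / 49.3 = 0.234 mA.

V_GS = 0.761 V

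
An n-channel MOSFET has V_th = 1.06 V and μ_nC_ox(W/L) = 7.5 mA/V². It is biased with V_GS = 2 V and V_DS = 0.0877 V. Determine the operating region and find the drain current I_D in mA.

Triode; I_D = 0.589 mA

V_ov = V_GS − V_th = 2 − 1.06 = 0.94 V.
Since V_DS = 0.0877 V < V_ov = 0.94 V, the device is in the triode region.
I_D = k_n [V_ov · V_DS − ½ V_DS²] = 7.5 × [0.94 × 0.0877 − 0.5 × 0.0877²] = 0.589 mA.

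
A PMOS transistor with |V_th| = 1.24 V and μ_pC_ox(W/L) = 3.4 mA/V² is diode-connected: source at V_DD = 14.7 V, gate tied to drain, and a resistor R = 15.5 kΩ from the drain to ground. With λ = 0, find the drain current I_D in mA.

With gate tied to drain, V_SG = V_SD ≥ V_SG − |V_th|, so the device is in saturation.
KCL at the drain: ½ k_p (V_SG − |V_th|)² = (V_DD − V_SG)/R.
Let x = V_SG − 1.24. Then 26.3 x² + x − 13.46 = 0, giving x = 0.696 V (positive root), so V_SG = 1.94 V.
I_D = (V_DD − V_SG)/R = (14.7 − 1.94) / 15.5 = 0.823 mA.

I_D = 0.823 mA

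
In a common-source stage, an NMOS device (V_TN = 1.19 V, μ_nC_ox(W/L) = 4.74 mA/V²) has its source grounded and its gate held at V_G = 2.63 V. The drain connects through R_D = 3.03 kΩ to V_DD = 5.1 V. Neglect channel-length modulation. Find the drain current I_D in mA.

I_D = 1.60 mA

V_GS = V_G = 2.63 V, so V_ov = 2.63 − 1.19 = 1.44 V.
Assume saturation: I_D = ½ k_n V_ov² = 0.5 × 4.74 × 1.44² = 4.91 mA, giving V_DS = V_DD − I_D R_D = 5.1 − 4.91 × 3.03 = -9.79 V.
But -9.79 V < V_ov = 1.44 V, so the device is actually in triode.
In triode I_D = k_n[V_ov V_DS − ½ V_DS²] and I_D = (V_DD − V_DS)/R_D. Equating: 7.18 V_DS² − 21.68 V_DS + 5.1 = 0, giving V_DS = 0.257 V (the root below V_ov).
I_D = (5.1 − 0.257) / 3.03 = 1.6 mA.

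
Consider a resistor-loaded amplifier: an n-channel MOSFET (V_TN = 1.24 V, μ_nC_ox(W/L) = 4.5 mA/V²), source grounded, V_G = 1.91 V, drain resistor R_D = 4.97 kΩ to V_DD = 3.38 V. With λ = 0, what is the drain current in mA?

I_D = 0.628 mA

V_GS = V_G = 1.91 V, so V_ov = 1.91 − 1.24 = 0.67 V.
Assume saturation: I_D = ½ k_n V_ov² = 0.5 × 4.5 × 0.67² = 1.01 mA, giving V_DS = V_DD − I_D R_D = 3.38 − 1.01 × 4.97 = -1.64 V.
But -1.64 V < V_ov = 0.67 V, so the device is actually in triode.
In triode I_D = k_n[V_ov V_DS − ½ V_DS²] and I_D = (V_DD − V_DS)/R_D. Equating: 11.2 V_DS² − 15.98 V_DS + 3.38 = 0, giving V_DS = 0.258 V (the root below V_ov).
I_D = (3.38 − 0.258) / 4.97 = 0.628 mA.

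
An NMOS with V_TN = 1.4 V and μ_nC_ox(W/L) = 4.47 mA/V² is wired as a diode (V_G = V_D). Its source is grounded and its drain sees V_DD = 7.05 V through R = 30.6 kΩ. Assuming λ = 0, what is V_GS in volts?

With gate tied to drain, V_GS = V_DS ≥ V_GS − V_TN, so the device is in saturation.
KCL at the drain: ½ k_n (V_GS − V_TN)² = (V_DD − V_GS)/R.
Let x = V_GS − 1.4. Then 68.4 x² + x − 5.65 = 0, giving x = 0.28 V (positive root), so V_GS = 1.68 V.
I_D = (V_DD − V_GS)/R = (7.05 − 1.68) / 30.6 = 0.175 mA.

V_GS = 1.68 V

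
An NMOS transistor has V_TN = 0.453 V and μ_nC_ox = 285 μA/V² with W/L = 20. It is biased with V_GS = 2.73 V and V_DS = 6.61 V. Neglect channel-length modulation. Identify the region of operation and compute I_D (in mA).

k_n = μ_nC_ox · (W/L) = 5.7 mA/V².
V_ov = V_GS − V_TN = 2.73 − 0.453 = 2.28 V.
Since V_DS = 6.61 V ≥ V_ov = 2.28 V, the device is in saturation.
I_D = ½ k_n V_ov² = 0.5 × 5.7 × 2.28² = 14.8 mA.

Saturation; I_D = 14.8 mA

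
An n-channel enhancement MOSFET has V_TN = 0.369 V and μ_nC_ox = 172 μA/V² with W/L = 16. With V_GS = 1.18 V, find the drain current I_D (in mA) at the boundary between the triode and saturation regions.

I_D = 0.905 mA

At the boundary V_DS = V_ov = V_GS − V_TN = 1.18 − 0.369 = 0.811 V.
k_n = μ_nC_ox · (W/L) = 2.752 mA/V².
I_D = ½ k_n V_ov² = 0.5 × 2.752 × 0.811² = 0.905 mA.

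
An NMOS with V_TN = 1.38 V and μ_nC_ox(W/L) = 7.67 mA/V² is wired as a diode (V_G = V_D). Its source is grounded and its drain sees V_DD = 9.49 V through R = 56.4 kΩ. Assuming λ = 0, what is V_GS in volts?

V_GS = 1.57 V

With gate tied to drain, V_GS = V_DS ≥ V_GS − V_TN, so the device is in saturation.
KCL at the drain: ½ k_n (V_GS − V_TN)² = (V_DD − V_GS)/R.
Let x = V_GS − 1.38. Then 216 x² + x − 8.11 = 0, giving x = 0.191 V (positive root), so V_GS = 1.57 V.
I_D = (V_DD − V_GS)/R = (9.49 − 1.57) / 56.4 = 0.14 mA.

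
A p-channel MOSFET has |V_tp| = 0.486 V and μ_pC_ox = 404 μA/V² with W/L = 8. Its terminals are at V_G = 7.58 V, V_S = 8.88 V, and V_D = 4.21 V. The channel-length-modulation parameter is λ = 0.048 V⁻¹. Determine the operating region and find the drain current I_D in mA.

V_SG = V_S − V_G = 8.88 − 7.58 = 1.3 V; V_SD = V_S − V_D = 8.88 − 4.21 = 4.67 V.
k_p = μ_pC_ox · (W/L) = 3.232 mA/V².
V_ov = V_SG − |V_tp| = 1.3 − 0.486 = 0.814 V.
Since V_SD = 4.67 V ≥ V_ov = 0.814 V, the device is in saturation.
I_D = ½ k_p V_ov² (1 + λ V_SD) = 0.5 × 3.232 × 0.814² × (1 + 0.048 × 4.67) = 1.31 mA.

Saturation; I_D = 1.31 mA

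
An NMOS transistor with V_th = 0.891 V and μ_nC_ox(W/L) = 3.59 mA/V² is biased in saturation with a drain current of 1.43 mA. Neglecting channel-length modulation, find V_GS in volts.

In saturation I_D = ½ k_n (V_GS − V_th)², so V_GS − V_th = √(2 I_D / k_n) = √(2 × 1.43 / 3.59) = 0.893 V.
V_GS = 0.891 + 0.893 = 1.78 V.

V_GS = 1.78 V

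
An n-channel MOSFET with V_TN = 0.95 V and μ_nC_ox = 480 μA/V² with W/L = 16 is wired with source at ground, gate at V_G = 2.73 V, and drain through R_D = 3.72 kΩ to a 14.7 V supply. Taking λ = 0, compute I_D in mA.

V_GS = V_G = 2.73 V, so V_ov = 2.73 − 0.95 = 1.78 V.
k_n = μ_nC_ox · (W/L) = 7.68 mA/V².
Assume saturation: I_D = ½ k_n V_ov² = 0.5 × 7.68 × 1.78² = 12.2 mA, giving V_DS = V_DD − I_D R_D = 14.7 − 12.2 × 3.72 = -30.6 V.
But -30.6 V < V_ov = 1.78 V, so the device is actually in triode.
In triode I_D = k_n[V_ov V_DS − ½ V_DS²] and I_D = (V_DD − V_DS)/R_D. Equating: 14.3 V_DS² − 51.85 V_DS + 14.7 = 0, giving V_DS = 0.31 V (the root below V_ov).
I_D = (14.7 − 0.31) / 3.72 = 3.87 mA.

I_D = 3.87 mA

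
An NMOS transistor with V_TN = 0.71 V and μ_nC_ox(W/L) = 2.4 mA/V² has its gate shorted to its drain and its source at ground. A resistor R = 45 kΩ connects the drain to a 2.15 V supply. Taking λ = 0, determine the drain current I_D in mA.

I_D = 0.0286 mA

With gate tied to drain, V_GS = V_DS ≥ V_GS − V_TN, so the device is in saturation.
KCL at the drain: ½ k_n (V_GS − V_TN)² = (V_DD − V_GS)/R.
Let x = V_GS − 0.71. Then 54 x² + x − 1.44 = 0, giving x = 0.154 V (positive root), so V_GS = 0.864 V.
I_D = (V_DD − V_GS)/R = (2.15 − 0.864) / 45 = 0.0286 mA.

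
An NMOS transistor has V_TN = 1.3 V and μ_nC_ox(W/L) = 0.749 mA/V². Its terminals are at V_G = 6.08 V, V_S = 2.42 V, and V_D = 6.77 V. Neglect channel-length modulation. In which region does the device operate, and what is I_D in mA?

V_GS = V_G − V_S = 6.08 − 2.42 = 3.66 V; V_DS = V_D − V_S = 6.77 − 2.42 = 4.35 V.
V_ov = V_GS − V_TN = 3.66 − 1.3 = 2.36 V.
Since V_DS = 4.35 V ≥ V_ov = 2.36 V, the device is in saturation.
I_D = ½ k_n V_ov² = 0.5 × 0.749 × 2.36² = 2.09 mA.

Saturation; I_D = 2.09 mA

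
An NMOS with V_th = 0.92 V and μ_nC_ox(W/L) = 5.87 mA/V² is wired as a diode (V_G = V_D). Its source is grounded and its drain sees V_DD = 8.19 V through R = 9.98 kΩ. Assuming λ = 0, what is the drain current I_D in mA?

I_D = 0.680 mA

With gate tied to drain, V_GS = V_DS ≥ V_GS − V_th, so the device is in saturation.
KCL at the drain: ½ k_n (V_GS − V_th)² = (V_DD − V_GS)/R.
Let x = V_GS − 0.92. Then 29.3 x² + x − 7.27 = 0, giving x = 0.481 V (positive root), so V_GS = 1.4 V.
I_D = (V_DD − V_GS)/R = (8.19 − 1.4) / 9.98 = 0.68 mA.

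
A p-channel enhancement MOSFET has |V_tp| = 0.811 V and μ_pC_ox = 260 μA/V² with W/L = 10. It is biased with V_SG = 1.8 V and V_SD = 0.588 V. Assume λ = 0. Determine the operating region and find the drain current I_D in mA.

Triode; I_D = 1.06 mA

k_p = μ_pC_ox · (W/L) = 2.6 mA/V².
V_ov = V_SG − |V_tp| = 1.8 − 0.811 = 0.989 V.
Since V_SD = 0.588 V < V_ov = 0.989 V, the device is in the triode region.
I_D = k_p [V_ov · V_SD − ½ V_SD²] = 2.6 × [0.989 × 0.588 − 0.5 × 0.588²] = 1.06 mA.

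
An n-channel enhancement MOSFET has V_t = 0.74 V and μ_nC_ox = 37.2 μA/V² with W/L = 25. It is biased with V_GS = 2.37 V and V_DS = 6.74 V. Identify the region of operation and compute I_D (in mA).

k_n = μ_nC_ox · (W/L) = 0.93 mA/V².
V_ov = V_GS − V_t = 2.37 − 0.74 = 1.63 V.
Since V_DS = 6.74 V ≥ V_ov = 1.63 V, the device is in saturation.
I_D = ½ k_n V_ov² = 0.5 × 0.93 × 1.63² = 1.24 mA.

Saturation; I_D = 1.24 mA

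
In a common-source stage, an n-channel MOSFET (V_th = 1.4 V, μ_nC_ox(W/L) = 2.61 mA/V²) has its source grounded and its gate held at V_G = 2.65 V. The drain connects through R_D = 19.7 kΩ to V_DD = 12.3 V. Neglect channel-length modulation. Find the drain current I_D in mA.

I_D = 0.614 mA

V_GS = V_G = 2.65 V, so V_ov = 2.65 − 1.4 = 1.25 V.
Assume saturation: I_D = ½ k_n V_ov² = 0.5 × 2.61 × 1.25² = 2.04 mA, giving V_DS = V_DD − I_D R_D = 12.3 − 2.04 × 19.7 = -27.9 V.
But -27.9 V < V_ov = 1.25 V, so the device is actually in triode.
In triode I_D = k_n[V_ov V_DS − ½ V_DS²] and I_D = (V_DD − V_DS)/R_D. Equating: 25.7 V_DS² − 65.27 V_DS + 12.3 = 0, giving V_DS = 0.205 V (the root below V_ov).
I_D = (12.3 − 0.205) / 19.7 = 0.614 mA.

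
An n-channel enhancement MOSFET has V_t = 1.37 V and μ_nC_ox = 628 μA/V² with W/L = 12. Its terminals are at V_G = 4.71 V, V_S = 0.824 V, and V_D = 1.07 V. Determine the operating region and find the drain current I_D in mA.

V_GS = V_G − V_S = 4.71 − 0.824 = 3.89 V; V_DS = V_D − V_S = 1.07 − 0.824 = 0.246 V.
k_n = μ_nC_ox · (W/L) = 7.536 mA/V².
V_ov = V_GS − V_t = 3.89 − 1.37 = 2.52 V.
Since V_DS = 0.246 V < V_ov = 2.52 V, the device is in the triode region.
I_D = k_n [V_ov · V_DS − ½ V_DS²] = 7.536 × [2.52 × 0.246 − 0.5 × 0.246²] = 4.44 mA.

Triode; I_D = 4.44 mA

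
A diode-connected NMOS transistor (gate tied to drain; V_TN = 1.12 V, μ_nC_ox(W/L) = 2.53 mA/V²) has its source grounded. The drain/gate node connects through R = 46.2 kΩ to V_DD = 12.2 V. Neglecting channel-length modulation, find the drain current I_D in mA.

I_D = 0.231 mA

With gate tied to drain, V_GS = V_DS ≥ V_GS − V_TN, so the device is in saturation.
KCL at the drain: ½ k_n (V_GS − V_TN)² = (V_DD − V_GS)/R.
Let x = V_GS − 1.12. Then 58.4 x² + x − 11.08 = 0, giving x = 0.427 V (positive root), so V_GS = 1.55 V.
I_D = (V_DD − V_GS)/R = (12.2 − 1.55) / 46.2 = 0.231 mA.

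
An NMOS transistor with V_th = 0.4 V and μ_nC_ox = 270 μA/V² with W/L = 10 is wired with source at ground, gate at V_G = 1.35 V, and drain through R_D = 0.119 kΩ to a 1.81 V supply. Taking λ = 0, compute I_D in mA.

V_GS = V_G = 1.35 V, so V_ov = 1.35 − 0.4 = 0.95 V.
k_n = μ_nC_ox · (W/L) = 2.7 mA/V².
Assume saturation: I_D = ½ k_n V_ov² = 0.5 × 2.7 × 0.95² = 1.22 mA, giving V_DS = V_DD − I_D R_D = 1.81 − 1.22 × 0.119 = 1.67 V.
V_DS = 1.67 V ≥ V_ov = 0.95 V, confirming saturation.

I_D = 1.22 mA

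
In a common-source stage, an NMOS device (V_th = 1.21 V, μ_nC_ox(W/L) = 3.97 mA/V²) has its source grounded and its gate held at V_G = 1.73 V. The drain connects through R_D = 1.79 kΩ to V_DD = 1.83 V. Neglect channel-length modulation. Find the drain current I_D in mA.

I_D = 0.537 mA

V_GS = V_G = 1.73 V, so V_ov = 1.73 − 1.21 = 0.52 V.
Assume saturation: I_D = ½ k_n V_ov² = 0.5 × 3.97 × 0.52² = 0.537 mA, giving V_DS = V_DD − I_D R_D = 1.83 − 0.537 × 1.79 = 0.869 V.
V_DS = 0.869 V ≥ V_ov = 0.52 V, confirming saturation.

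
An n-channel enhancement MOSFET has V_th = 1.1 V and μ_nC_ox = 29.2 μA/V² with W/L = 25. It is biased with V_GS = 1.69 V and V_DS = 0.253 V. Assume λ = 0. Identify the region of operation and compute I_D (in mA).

Triode; I_D = 0.0856 mA

k_n = μ_nC_ox · (W/L) = 0.73 mA/V².
V_ov = V_GS − V_th = 1.69 − 1.1 = 0.59 V.
Since V_DS = 0.253 V < V_ov = 0.59 V, the device is in the triode region.
I_D = k_n [V_ov · V_DS − ½ V_DS²] = 0.73 × [0.59 × 0.253 − 0.5 × 0.253²] = 0.0856 mA.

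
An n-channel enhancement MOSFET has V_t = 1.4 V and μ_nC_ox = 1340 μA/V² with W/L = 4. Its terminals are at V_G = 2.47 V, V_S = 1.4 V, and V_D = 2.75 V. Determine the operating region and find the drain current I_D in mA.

Cutoff; I_D = 0 mA

V_GS = V_G − V_S = 2.47 − 1.4 = 1.07 V; V_DS = V_D − V_S = 2.75 − 1.4 = 1.35 V.
V_GS = 1.07 V < V_t = 1.4 V, so the transistor is in cutoff.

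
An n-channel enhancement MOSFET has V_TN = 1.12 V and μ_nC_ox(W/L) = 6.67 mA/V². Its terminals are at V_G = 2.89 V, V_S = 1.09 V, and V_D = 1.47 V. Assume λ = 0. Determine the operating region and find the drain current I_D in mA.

V_GS = V_G − V_S = 2.89 − 1.09 = 1.8 V; V_DS = V_D − V_S = 1.47 − 1.09 = 0.38 V.
V_ov = V_GS − V_TN = 1.8 − 1.12 = 0.68 V.
Since V_DS = 0.38 V < V_ov = 0.68 V, the device is in the triode region.
I_D = k_n [V_ov · V_DS − ½ V_DS²] = 6.67 × [0.68 × 0.38 − 0.5 × 0.38²] = 1.24 mA.

Triode; I_D = 1.24 mA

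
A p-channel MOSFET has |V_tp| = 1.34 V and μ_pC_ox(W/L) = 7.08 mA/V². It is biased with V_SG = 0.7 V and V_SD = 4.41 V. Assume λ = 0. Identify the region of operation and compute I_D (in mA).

V_SG = 0.7 V < |V_tp| = 1.34 V, so the transistor is in cutoff.

Cutoff; I_D = 0 mA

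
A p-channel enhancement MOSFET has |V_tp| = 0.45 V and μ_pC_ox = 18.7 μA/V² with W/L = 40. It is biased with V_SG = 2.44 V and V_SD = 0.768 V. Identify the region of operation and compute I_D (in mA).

Triode; I_D = 0.923 mA

k_p = μ_pC_ox · (W/L) = 0.748 mA/V².
V_ov = V_SG − |V_tp| = 2.44 − 0.45 = 1.99 V.
Since V_SD = 0.768 V < V_ov = 1.99 V, the device is in the triode region.
I_D = k_p [V_ov · V_SD − ½ V_SD²] = 0.748 × [1.99 × 0.768 − 0.5 × 0.768²] = 0.923 mA.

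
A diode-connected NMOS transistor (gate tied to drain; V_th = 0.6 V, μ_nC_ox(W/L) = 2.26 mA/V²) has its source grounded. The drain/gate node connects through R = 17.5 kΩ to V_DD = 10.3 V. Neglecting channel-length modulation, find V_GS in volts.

V_GS = 1.28 V

With gate tied to drain, V_GS = V_DS ≥ V_GS − V_th, so the device is in saturation.
KCL at the drain: ½ k_n (V_GS − V_th)² = (V_DD − V_GS)/R.
Let x = V_GS − 0.6. Then 19.8 x² + x − 9.7 = 0, giving x = 0.676 V (positive root), so V_GS = 1.28 V.
I_D = (V_DD − V_GS)/R = (10.3 − 1.28) / 17.5 = 0.516 mA.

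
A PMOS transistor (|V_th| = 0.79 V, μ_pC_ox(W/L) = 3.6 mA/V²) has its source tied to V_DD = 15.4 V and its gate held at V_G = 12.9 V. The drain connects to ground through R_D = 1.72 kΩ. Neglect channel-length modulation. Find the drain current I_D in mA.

I_D = 5.26 mA

V_SG = V_DD − V_G = 15.4 − 12.9 = 2.5 V, so V_ov = 2.5 − 0.79 = 1.71 V.
Assume saturation: I_D = ½ k_p V_ov² = 0.5 × 3.6 × 1.71² = 5.26 mA, giving V_SD = V_DD − I_D R_D = 15.4 − 5.26 × 1.72 = 6.35 V.
V_SD = 6.35 V ≥ V_ov = 1.71 V, confirming saturation.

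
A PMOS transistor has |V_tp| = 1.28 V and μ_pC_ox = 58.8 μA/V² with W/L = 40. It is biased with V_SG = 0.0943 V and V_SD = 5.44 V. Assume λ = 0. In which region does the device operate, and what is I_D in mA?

V_SG = 0.0943 V < |V_tp| = 1.28 V, so the transistor is in cutoff.

Cutoff; I_D = 0 mA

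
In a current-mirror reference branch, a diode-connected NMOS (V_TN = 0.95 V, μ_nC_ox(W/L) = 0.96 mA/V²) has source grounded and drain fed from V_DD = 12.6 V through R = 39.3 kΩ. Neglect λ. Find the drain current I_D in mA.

With gate tied to drain, V_GS = V_DS ≥ V_GS − V_TN, so the device is in saturation.
KCL at the drain: ½ k_n (V_GS − V_TN)² = (V_DD − V_GS)/R.
Let x = V_GS − 0.95. Then 18.9 x² + x − 11.65 = 0, giving x = 0.76 V (positive root), so V_GS = 1.71 V.
I_D = (V_DD − V_GS)/R = (12.6 − 1.71) / 39.3 = 0.277 mA.

I_D = 0.277 mA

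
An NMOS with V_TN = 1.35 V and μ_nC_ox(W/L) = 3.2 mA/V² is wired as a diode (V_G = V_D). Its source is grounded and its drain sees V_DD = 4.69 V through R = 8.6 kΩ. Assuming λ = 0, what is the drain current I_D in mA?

With gate tied to drain, V_GS = V_DS ≥ V_GS − V_TN, so the device is in saturation.
KCL at the drain: ½ k_n (V_GS − V_TN)² = (V_DD − V_GS)/R.
Let x = V_GS − 1.35. Then 13.8 x² + x − 3.34 = 0, giving x = 0.458 V (positive root), so V_GS = 1.81 V.
I_D = (V_DD − V_GS)/R = (4.69 − 1.81) / 8.6 = 0.335 mA.

I_D = 0.335 mA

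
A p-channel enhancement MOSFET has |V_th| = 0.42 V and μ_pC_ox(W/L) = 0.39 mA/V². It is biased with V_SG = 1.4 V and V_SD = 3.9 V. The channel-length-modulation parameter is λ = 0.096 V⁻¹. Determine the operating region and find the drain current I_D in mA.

Saturation; I_D = 0.257 mA

V_ov = V_SG − |V_th| = 1.4 − 0.42 = 0.98 V.
Since V_SD = 3.9 V ≥ V_ov = 0.98 V, the device is in saturation.
I_D = ½ k_p V_ov² (1 + λ V_SD) = 0.5 × 0.39 × 0.98² × (1 + 0.096 × 3.9) = 0.257 mA.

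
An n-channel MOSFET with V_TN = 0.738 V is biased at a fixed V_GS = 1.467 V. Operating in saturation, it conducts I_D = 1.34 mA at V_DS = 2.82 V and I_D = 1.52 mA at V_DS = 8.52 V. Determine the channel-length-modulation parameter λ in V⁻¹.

With V_GS fixed, I_D ∝ (1 + λ V_DS) in saturation, so I_D2/I_D1 = (1 + λ V_DS2)/(1 + λ V_DS1).
1.52/1.34 = 1.134 = (1 + 8.52 λ)/(1 + 2.82 λ).
Solving: λ (I_D1 V_DS2 − I_D2 V_DS1) = I_D2 − I_D1, so λ = (1.52 − 1.34) / (1.34 × 8.52 − 1.52 × 2.82) = 0.18 / 7.13 = 0.0252 V⁻¹.

λ = 0.0252 V⁻¹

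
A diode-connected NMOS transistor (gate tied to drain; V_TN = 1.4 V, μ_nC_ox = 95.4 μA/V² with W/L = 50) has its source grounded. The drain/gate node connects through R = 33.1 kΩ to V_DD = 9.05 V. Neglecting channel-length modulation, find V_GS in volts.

With gate tied to drain, V_GS = V_DS ≥ V_GS − V_TN, so the device is in saturation.
k_n = μ_nC_ox · (W/L) = 4.77 mA/V².
KCL at the drain: ½ k_n (V_GS − V_TN)² = (V_DD − V_GS)/R.
Let x = V_GS − 1.4. Then 78.9 x² + x − 7.65 = 0, giving x = 0.305 V (positive root), so V_GS = 1.71 V.
I_D = (V_DD − V_GS)/R = (9.05 − 1.71) / 33.1 = 0.222 mA.

V_GS = 1.71 V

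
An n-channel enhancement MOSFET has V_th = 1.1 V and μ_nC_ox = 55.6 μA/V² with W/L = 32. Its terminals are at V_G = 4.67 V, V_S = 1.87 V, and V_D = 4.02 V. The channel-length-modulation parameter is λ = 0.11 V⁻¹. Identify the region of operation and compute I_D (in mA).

V_GS = V_G − V_S = 4.67 − 1.87 = 2.8 V; V_DS = V_D − V_S = 4.02 − 1.87 = 2.15 V.
k_n = μ_nC_ox · (W/L) = 1.779 mA/V².
V_ov = V_GS − V_th = 2.8 − 1.1 = 1.7 V.
Since V_DS = 2.15 V ≥ V_ov = 1.7 V, the device is in saturation.
I_D = ½ k_n V_ov² (1 + λ V_DS) = 0.5 × 1.779 × 1.7² × (1 + 0.11 × 2.15) = 3.18 mA.

Saturation; I_D = 3.18 mA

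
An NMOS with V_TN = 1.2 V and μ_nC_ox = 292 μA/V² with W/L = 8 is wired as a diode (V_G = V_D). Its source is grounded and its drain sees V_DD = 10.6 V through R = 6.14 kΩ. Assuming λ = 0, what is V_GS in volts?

With gate tied to drain, V_GS = V_DS ≥ V_GS − V_TN, so the device is in saturation.
k_n = μ_nC_ox · (W/L) = 2.336 mA/V².
KCL at the drain: ½ k_n (V_GS − V_TN)² = (V_DD − V_GS)/R.
Let x = V_GS − 1.2. Then 7.17 x² + x − 9.4 = 0, giving x = 1.08 V (positive root), so V_GS = 2.28 V.
I_D = (V_DD − V_GS)/R = (10.6 − 2.28) / 6.14 = 1.36 mA.

V_GS = 2.28 V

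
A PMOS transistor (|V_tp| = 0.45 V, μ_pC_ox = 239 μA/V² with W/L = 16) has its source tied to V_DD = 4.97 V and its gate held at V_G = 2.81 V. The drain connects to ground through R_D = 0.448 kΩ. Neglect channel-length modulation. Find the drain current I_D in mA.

V_SG = V_DD − V_G = 4.97 − 2.81 = 2.16 V, so V_ov = 2.16 − 0.45 = 1.71 V.
k_p = μ_pC_ox · (W/L) = 3.824 mA/V².
Assume saturation: I_D = ½ k_p V_ov² = 0.5 × 3.824 × 1.71² = 5.59 mA, giving V_SD = V_DD − I_D R_D = 4.97 − 5.59 × 0.448 = 2.47 V.
V_SD = 2.47 V ≥ V_ov = 1.71 V, confirming saturation.

I_D = 5.59 mA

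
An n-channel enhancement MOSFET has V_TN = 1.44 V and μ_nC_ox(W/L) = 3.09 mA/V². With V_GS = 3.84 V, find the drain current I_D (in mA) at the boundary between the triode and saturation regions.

At the boundary V_DS = V_ov = V_GS − V_TN = 3.84 − 1.44 = 2.4 V.
I_D = ½ k_n V_ov² = 0.5 × 3.09 × 2.4² = 8.9 mA.

I_D = 8.90 mA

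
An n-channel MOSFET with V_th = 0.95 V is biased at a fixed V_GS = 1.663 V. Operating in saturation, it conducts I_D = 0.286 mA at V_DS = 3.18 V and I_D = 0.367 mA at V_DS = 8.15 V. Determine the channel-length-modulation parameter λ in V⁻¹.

λ = 0.0696 V⁻¹

With V_GS fixed, I_D ∝ (1 + λ V_DS) in saturation, so I_D2/I_D1 = (1 + λ V_DS2)/(1 + λ V_DS1).
0.367/0.286 = 1.283 = (1 + 8.15 λ)/(1 + 3.18 λ).
Solving: λ (I_D1 V_DS2 − I_D2 V_DS1) = I_D2 − I_D1, so λ = (0.367 − 0.286) / (0.286 × 8.15 − 0.367 × 3.18) = 0.081 / 1.16 = 0.0696 V⁻¹.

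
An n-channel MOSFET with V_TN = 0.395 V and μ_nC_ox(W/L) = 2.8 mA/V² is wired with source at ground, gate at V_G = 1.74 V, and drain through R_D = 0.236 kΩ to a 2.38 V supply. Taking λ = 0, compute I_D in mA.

I_D = 2.53 mA

V_GS = V_G = 1.74 V, so V_ov = 1.74 − 0.395 = 1.34 V.
Assume saturation: I_D = ½ k_n V_ov² = 0.5 × 2.8 × 1.34² = 2.53 mA, giving V_DS = V_DD − I_D R_D = 2.38 − 2.53 × 0.236 = 1.78 V.
V_DS = 1.78 V ≥ V_ov = 1.34 V, confirming saturation.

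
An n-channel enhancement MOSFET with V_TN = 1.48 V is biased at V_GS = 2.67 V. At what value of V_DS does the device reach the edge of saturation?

V_DS,sat = 1.19 V

The boundary between triode and saturation is V_DS = V_GS − V_TN = V_ov.
V_ov = 2.67 − 1.48 = 1.19 V.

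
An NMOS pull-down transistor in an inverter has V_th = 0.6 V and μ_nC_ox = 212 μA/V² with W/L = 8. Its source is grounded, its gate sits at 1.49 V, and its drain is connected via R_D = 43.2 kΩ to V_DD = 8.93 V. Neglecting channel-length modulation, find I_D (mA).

V_GS = V_G = 1.49 V, so V_ov = 1.49 − 0.6 = 0.89 V.
k_n = μ_nC_ox · (W/L) = 1.696 mA/V².
Assume saturation: I_D = ½ k_n V_ov² = 0.5 × 1.696 × 0.89² = 0.672 mA, giving V_DS = V_DD − I_D R_D = 8.93 − 0.672 × 43.2 = -20.1 V.
But -20.1 V < V_ov = 0.89 V, so the device is actually in triode.
In triode I_D = k_n[V_ov V_DS − ½ V_DS²] and I_D = (V_DD − V_DS)/R_D. Equating: 36.6 V_DS² − 66.21 V_DS + 8.93 = 0, giving V_DS = 0.147 V (the root below V_ov).
I_D = (8.93 − 0.147) / 43.2 = 0.203 mA.

I_D = 0.203 mA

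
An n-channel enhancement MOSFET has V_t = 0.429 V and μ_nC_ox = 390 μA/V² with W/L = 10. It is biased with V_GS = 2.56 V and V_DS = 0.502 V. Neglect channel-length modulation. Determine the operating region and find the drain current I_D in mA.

k_n = μ_nC_ox · (W/L) = 3.9 mA/V².
V_ov = V_GS − V_t = 2.56 − 0.429 = 2.13 V.
Since V_DS = 0.502 V < V_ov = 2.13 V, the device is in the triode region.
I_D = k_n [V_ov · V_DS − ½ V_DS²] = 3.9 × [2.13 × 0.502 − 0.5 × 0.502²] = 3.68 mA.

Triode; I_D = 3.68 mA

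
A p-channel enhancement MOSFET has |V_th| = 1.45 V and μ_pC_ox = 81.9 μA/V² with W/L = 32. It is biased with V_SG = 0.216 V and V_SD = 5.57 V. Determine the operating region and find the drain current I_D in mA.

Cutoff; I_D = 0 mA

V_SG = 0.216 V < |V_th| = 1.45 V, so the transistor is in cutoff.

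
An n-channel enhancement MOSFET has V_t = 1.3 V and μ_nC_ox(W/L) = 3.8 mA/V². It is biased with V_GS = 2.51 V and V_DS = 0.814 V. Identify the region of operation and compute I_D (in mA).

Triode; I_D = 2.48 mA

V_ov = V_GS − V_t = 2.51 − 1.3 = 1.21 V.
Since V_DS = 0.814 V < V_ov = 1.21 V, the device is in the triode region.
I_D = k_n [V_ov · V_DS − ½ V_DS²] = 3.8 × [1.21 × 0.814 − 0.5 × 0.814²] = 2.48 mA.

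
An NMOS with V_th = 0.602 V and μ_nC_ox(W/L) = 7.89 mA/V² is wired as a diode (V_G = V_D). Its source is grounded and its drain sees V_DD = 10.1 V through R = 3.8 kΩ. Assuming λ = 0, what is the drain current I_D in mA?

I_D = 2.30 mA

With gate tied to drain, V_GS = V_DS ≥ V_GS − V_th, so the device is in saturation.
KCL at the drain: ½ k_n (V_GS − V_th)² = (V_DD − V_GS)/R.
Let x = V_GS − 0.602. Then 15 x² + x − 9.498 = 0, giving x = 0.763 V (positive root), so V_GS = 1.37 V.
I_D = (V_DD − V_GS)/R = (10.1 − 1.37) / 3.8 = 2.3 mA.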